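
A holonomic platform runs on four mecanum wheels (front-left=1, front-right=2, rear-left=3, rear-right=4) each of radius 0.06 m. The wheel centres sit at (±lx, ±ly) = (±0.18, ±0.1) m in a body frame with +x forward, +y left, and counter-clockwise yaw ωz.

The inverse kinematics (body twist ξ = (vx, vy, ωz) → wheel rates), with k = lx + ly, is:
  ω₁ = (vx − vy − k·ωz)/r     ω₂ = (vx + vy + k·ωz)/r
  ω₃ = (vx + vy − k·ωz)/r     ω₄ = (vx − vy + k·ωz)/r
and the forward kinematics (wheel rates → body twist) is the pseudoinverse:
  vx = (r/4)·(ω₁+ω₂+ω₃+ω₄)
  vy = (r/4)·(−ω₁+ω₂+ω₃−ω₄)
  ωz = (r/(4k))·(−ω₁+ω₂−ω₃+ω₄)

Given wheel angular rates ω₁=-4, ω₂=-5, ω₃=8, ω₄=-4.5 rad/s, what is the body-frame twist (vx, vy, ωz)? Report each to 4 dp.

(-0.0825, 0.1725, -0.7232)

k = lx + ly = 0.18 + 0.1 = 0.2800
ω₁+ω₂+ω₃+ω₄ = -5.5000  →  vx = (0.06/4)·-5.5000 = -0.0825
−ω₁+ω₂+ω₃−ω₄ = 11.5000  →  vy = (0.06/4)·11.5000 = 0.1725
−ω₁+ω₂−ω₃+ω₄ = -13.5000  →  ωz = (0.06/1.1200)·-13.5000 = -0.7232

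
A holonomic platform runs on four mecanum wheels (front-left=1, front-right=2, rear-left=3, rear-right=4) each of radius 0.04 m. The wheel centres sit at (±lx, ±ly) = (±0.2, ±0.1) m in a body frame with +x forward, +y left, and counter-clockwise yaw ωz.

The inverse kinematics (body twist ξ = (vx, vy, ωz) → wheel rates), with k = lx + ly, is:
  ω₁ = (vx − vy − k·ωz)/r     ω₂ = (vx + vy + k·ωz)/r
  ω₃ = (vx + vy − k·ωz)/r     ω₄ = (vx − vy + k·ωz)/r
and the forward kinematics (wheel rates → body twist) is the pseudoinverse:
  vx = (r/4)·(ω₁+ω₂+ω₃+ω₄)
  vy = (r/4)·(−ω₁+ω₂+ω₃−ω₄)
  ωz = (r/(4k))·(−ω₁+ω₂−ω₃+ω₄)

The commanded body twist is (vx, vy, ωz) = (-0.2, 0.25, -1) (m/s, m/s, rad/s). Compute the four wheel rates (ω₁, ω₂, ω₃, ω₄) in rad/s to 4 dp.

k = lx + ly = 0.2 + 0.1 = 0.3000;  k·ωz = 0.3000·-1 = -0.3000
ω₁ (FL) = (vx − vy − k·ωz)/r = -0.1500/0.04 = -3.7500
ω₂ (FR) = (vx + vy + k·ωz)/r = -0.2500/0.04 = -6.2500
ω₃ (RL) = (vx + vy − k·ωz)/r = 0.3500/0.04 = 8.7500
ω₄ (RR) = (vx − vy + k·ωz)/r = -0.7500/0.04 = -18.7500

(-3.7500, -6.2500, 8.7500, -18.7500)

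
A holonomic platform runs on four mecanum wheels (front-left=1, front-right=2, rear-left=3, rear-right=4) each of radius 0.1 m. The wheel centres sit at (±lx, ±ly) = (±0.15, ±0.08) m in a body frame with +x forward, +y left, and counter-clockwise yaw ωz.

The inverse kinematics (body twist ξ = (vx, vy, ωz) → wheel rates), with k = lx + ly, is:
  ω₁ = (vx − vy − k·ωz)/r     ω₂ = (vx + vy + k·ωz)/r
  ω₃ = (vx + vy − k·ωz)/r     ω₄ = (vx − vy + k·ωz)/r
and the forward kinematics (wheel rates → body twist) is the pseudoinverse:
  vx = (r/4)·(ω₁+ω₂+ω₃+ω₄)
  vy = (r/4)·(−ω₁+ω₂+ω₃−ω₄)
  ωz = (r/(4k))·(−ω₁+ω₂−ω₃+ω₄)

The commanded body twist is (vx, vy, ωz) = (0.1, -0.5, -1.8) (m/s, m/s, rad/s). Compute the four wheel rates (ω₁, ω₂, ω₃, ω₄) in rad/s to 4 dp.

k = lx + ly = 0.15 + 0.08 = 0.2300;  k·ωz = 0.2300·-1.8 = -0.4140
ω₁ (FL) = (vx − vy − k·ωz)/r = 1.0140/0.1 = 10.1400
ω₂ (FR) = (vx + vy + k·ωz)/r = -0.8140/0.1 = -8.1400
ω₃ (RL) = (vx + vy − k·ωz)/r = 0.0140/0.1 = 0.1400
ω₄ (RR) = (vx − vy + k·ωz)/r = 0.1860/0.1 = 1.8600

(10.1400, -8.1400, 0.1400, 1.8600)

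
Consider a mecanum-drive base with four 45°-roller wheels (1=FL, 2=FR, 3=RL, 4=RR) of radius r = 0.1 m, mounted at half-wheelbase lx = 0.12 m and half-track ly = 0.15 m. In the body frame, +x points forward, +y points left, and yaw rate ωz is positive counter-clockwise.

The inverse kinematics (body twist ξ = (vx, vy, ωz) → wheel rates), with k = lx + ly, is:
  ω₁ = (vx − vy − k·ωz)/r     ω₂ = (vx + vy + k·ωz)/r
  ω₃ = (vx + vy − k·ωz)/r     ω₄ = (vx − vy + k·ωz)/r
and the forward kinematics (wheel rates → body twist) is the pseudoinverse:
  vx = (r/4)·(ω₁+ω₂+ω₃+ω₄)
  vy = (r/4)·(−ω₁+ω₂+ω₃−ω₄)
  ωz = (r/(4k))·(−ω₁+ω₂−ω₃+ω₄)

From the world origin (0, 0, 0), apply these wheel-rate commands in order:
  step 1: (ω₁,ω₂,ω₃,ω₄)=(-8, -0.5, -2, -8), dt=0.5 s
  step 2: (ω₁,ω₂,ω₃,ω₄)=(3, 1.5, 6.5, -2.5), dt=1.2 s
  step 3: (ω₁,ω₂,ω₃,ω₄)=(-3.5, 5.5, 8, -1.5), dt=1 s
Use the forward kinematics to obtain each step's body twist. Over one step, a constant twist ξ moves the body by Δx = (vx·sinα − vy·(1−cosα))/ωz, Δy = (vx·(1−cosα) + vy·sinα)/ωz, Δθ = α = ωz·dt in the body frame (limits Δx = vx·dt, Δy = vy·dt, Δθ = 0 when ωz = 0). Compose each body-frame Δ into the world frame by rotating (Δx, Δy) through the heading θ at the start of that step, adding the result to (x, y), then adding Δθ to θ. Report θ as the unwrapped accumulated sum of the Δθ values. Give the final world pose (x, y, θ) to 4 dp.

(0.5860, 0.2373, -1.1435)

step 1: ξ=(vx,vy,ωz)=(-0.4625, 0.3375, 0.1389), dt=0.5 → body Δ=(-0.2369, 0.1606, 0.0694) → world pose (-0.2369, 0.1606, 0.0694)
step 2: ξ=(vx,vy,ωz)=(0.2125, 0.1875, -0.9722), dt=1.2 → body Δ=(0.3180, 0.0447, -1.1667) → world pose (0.0772, 0.2272, -1.0972)
step 3: ξ=(vx,vy,ωz)=(0.2125, 0.4625, -0.0463), dt=1.0 → body Δ=(0.2231, 0.4574, -0.0463) → world pose (0.5860, 0.2373, -1.1435)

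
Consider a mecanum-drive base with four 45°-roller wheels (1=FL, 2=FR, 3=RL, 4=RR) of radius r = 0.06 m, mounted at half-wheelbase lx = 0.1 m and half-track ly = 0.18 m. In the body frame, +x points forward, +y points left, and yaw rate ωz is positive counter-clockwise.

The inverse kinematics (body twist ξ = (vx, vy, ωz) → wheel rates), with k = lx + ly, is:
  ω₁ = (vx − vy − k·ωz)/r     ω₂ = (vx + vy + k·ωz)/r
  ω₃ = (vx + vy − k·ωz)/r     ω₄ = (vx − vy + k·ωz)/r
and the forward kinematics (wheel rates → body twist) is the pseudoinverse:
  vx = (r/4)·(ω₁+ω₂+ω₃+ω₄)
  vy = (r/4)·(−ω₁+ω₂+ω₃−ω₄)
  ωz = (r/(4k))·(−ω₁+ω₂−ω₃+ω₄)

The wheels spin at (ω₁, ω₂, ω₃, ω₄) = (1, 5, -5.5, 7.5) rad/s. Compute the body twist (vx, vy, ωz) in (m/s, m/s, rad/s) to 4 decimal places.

(0.1200, -0.1350, 0.9107)

k = lx + ly = 0.1 + 0.18 = 0.2800
ω₁+ω₂+ω₃+ω₄ = 8.0000  →  vx = (0.06/4)·8.0000 = 0.1200
−ω₁+ω₂+ω₃−ω₄ = -9.0000  →  vy = (0.06/4)·-9.0000 = -0.1350
−ω₁+ω₂−ω₃+ω₄ = 17.0000  →  ωz = (0.06/1.1200)·17.0000 = 0.9107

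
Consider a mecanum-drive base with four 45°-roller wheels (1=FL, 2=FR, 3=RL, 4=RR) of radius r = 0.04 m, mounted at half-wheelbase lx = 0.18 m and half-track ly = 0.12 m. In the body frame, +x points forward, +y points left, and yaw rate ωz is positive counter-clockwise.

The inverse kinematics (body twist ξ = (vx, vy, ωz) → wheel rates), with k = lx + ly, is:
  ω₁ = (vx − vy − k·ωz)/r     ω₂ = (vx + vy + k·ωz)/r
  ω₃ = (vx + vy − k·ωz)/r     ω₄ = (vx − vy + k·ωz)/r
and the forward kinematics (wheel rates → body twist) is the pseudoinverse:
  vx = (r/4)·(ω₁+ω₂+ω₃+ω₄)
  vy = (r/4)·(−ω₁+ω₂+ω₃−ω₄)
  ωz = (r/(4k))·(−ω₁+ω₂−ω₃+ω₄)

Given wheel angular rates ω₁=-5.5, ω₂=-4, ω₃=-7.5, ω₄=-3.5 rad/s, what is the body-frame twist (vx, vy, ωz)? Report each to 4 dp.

k = lx + ly = 0.18 + 0.12 = 0.3000
ω₁+ω₂+ω₃+ω₄ = -20.5000  →  vx = (0.04/4)·-20.5000 = -0.2050
−ω₁+ω₂+ω₃−ω₄ = -2.5000  →  vy = (0.04/4)·-2.5000 = -0.0250
−ω₁+ω₂−ω₃+ω₄ = 5.5000  →  ωz = (0.04/1.2000)·5.5000 = 0.1833

(-0.2050, -0.0250, 0.1833)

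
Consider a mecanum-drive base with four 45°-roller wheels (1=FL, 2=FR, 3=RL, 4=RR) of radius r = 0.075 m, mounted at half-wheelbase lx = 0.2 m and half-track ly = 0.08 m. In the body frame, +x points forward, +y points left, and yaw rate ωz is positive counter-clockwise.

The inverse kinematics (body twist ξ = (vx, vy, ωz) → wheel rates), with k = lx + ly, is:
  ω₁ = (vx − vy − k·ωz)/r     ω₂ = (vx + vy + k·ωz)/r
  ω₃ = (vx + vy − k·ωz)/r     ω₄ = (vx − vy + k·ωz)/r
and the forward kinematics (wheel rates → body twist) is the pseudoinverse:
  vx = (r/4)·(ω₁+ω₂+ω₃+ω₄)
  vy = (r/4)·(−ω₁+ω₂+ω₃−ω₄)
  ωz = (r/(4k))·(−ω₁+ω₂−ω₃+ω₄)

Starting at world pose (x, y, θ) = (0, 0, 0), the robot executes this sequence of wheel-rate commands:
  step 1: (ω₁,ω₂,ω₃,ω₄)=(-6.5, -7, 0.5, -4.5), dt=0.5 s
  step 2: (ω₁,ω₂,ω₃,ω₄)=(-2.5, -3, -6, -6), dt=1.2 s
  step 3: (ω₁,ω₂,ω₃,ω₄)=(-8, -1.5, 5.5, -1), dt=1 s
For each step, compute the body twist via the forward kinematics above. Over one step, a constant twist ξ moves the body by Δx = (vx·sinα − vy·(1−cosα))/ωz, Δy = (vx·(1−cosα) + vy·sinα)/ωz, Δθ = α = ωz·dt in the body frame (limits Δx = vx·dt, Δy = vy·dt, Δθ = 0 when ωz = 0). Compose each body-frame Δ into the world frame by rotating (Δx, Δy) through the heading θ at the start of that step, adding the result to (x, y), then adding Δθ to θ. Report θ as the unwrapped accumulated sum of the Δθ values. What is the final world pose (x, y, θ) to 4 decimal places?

step 1: ξ=(vx,vy,ωz)=(-0.3281, 0.0844, -0.3683), dt=0.5 → body Δ=(-0.1593, 0.0570, -0.1842) → world pose (-0.1593, 0.0570, -0.1842)
step 2: ξ=(vx,vy,ωz)=(-0.3281, -0.0094, -0.0335), dt=1.2 → body Δ=(-0.3939, -0.0033, -0.0402) → world pose (-0.5471, 0.1259, -0.2243)
step 3: ξ=(vx,vy,ωz)=(-0.0938, 0.2437, 0.0000), dt=1.0 → body Δ=(-0.0938, 0.2437, 0.0000) → world pose (-0.5843, 0.3844, -0.2243)

(-0.5843, 0.3844, -0.2243)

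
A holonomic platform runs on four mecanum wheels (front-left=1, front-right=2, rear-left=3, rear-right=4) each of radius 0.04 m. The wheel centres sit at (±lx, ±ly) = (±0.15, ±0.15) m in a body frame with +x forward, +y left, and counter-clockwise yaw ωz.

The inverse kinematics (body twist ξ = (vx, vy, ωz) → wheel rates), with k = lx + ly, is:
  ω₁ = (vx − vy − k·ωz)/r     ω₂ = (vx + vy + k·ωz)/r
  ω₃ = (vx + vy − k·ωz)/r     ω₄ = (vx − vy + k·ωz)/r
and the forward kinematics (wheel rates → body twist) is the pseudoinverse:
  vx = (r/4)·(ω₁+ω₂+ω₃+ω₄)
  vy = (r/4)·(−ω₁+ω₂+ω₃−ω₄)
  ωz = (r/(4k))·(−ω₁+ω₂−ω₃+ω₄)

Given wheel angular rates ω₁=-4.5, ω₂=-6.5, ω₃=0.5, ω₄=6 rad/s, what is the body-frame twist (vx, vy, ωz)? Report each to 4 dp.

k = lx + ly = 0.15 + 0.15 = 0.3000
ω₁+ω₂+ω₃+ω₄ = -4.5000  →  vx = (0.04/4)·-4.5000 = -0.0450
−ω₁+ω₂+ω₃−ω₄ = -7.5000  →  vy = (0.04/4)·-7.5000 = -0.0750
−ω₁+ω₂−ω₃+ω₄ = 3.5000  →  ωz = (0.04/1.2000)·3.5000 = 0.1167

(-0.0450, -0.0750, 0.1167)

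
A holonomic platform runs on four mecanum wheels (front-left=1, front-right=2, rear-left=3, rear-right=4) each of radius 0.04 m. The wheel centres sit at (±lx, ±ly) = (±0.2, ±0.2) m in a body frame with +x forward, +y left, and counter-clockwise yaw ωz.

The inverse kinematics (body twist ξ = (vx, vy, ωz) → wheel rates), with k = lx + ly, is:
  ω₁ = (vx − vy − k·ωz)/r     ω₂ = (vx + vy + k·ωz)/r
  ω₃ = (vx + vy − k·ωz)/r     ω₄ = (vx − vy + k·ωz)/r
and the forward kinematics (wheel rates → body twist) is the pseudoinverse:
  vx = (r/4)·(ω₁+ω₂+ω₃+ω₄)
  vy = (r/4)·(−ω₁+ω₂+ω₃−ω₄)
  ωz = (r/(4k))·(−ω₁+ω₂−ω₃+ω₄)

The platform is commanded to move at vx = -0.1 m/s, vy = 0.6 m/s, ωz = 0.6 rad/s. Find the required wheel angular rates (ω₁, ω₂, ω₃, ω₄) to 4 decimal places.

(-23.5000, 18.5000, 6.5000, -11.5000)

k = lx + ly = 0.2 + 0.2 = 0.4000;  k·ωz = 0.4000·0.6 = 0.2400
ω₁ (FL) = (vx − vy − k·ωz)/r = -0.9400/0.04 = -23.5000
ω₂ (FR) = (vx + vy + k·ωz)/r = 0.7400/0.04 = 18.5000
ω₃ (RL) = (vx + vy − k·ωz)/r = 0.2600/0.04 = 6.5000
ω₄ (RR) = (vx − vy + k·ωz)/r = -0.4600/0.04 = -11.5000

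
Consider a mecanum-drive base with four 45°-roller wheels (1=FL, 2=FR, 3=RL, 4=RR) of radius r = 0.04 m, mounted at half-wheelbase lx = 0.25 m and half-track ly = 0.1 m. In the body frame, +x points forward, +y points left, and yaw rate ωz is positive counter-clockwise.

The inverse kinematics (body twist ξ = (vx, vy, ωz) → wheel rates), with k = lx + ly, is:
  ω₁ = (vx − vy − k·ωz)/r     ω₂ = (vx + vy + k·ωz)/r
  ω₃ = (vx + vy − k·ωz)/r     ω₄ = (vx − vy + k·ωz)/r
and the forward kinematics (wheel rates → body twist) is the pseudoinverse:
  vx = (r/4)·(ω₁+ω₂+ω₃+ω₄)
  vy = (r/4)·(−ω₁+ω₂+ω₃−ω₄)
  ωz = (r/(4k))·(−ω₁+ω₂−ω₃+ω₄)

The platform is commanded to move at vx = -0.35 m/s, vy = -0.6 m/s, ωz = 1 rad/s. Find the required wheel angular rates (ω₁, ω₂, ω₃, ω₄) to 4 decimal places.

k = lx + ly = 0.25 + 0.1 = 0.3500;  k·ωz = 0.3500·1 = 0.3500
ω₁ (FL) = (vx − vy − k·ωz)/r = -0.1000/0.04 = -2.5000
ω₂ (FR) = (vx + vy + k·ωz)/r = -0.6000/0.04 = -15.0000
ω₃ (RL) = (vx + vy − k·ωz)/r = -1.3000/0.04 = -32.5000
ω₄ (RR) = (vx − vy + k·ωz)/r = 0.6000/0.04 = 15.0000

(-2.5000, -15.0000, -32.5000, 15.0000)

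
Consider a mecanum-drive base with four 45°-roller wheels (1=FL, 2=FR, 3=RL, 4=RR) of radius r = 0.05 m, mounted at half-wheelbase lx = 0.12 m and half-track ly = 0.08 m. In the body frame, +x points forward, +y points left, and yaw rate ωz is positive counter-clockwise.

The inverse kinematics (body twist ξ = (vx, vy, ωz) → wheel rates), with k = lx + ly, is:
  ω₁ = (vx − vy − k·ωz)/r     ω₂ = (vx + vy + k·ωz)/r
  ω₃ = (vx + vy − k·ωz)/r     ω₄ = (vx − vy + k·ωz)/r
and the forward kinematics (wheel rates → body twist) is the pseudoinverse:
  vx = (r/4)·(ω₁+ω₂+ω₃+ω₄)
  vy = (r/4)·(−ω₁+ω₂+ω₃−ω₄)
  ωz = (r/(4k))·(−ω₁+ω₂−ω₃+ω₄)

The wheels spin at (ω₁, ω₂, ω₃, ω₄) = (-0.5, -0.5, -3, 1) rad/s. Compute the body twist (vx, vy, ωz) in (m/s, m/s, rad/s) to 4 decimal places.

(-0.0375, -0.0500, 0.2500)

k = lx + ly = 0.12 + 0.08 = 0.2000
ω₁+ω₂+ω₃+ω₄ = -3.0000  →  vx = (0.05/4)·-3.0000 = -0.0375
−ω₁+ω₂+ω₃−ω₄ = -4.0000  →  vy = (0.05/4)·-4.0000 = -0.0500
−ω₁+ω₂−ω₃+ω₄ = 4.0000  →  ωz = (0.05/0.8000)·4.0000 = 0.2500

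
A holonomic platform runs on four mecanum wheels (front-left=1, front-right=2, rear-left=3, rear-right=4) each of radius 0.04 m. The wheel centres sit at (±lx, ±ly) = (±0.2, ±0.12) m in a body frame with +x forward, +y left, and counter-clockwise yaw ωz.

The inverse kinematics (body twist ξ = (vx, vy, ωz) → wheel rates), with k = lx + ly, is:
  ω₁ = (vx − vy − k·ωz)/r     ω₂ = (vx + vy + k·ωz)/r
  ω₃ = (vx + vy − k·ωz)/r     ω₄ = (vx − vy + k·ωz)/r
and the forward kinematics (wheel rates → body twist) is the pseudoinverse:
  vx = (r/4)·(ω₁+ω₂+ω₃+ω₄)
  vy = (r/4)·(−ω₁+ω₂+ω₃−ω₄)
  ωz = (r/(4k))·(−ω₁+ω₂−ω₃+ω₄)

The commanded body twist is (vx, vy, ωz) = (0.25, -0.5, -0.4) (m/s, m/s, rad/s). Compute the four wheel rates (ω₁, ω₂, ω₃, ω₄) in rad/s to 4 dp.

k = lx + ly = 0.2 + 0.12 = 0.3200;  k·ωz = 0.3200·-0.4 = -0.1280
ω₁ (FL) = (vx − vy − k·ωz)/r = 0.8780/0.04 = 21.9500
ω₂ (FR) = (vx + vy + k·ωz)/r = -0.3780/0.04 = -9.4500
ω₃ (RL) = (vx + vy − k·ωz)/r = -0.1220/0.04 = -3.0500
ω₄ (RR) = (vx − vy + k·ωz)/r = 0.6220/0.04 = 15.5500

(21.9500, -9.4500, -3.0500, 15.5500)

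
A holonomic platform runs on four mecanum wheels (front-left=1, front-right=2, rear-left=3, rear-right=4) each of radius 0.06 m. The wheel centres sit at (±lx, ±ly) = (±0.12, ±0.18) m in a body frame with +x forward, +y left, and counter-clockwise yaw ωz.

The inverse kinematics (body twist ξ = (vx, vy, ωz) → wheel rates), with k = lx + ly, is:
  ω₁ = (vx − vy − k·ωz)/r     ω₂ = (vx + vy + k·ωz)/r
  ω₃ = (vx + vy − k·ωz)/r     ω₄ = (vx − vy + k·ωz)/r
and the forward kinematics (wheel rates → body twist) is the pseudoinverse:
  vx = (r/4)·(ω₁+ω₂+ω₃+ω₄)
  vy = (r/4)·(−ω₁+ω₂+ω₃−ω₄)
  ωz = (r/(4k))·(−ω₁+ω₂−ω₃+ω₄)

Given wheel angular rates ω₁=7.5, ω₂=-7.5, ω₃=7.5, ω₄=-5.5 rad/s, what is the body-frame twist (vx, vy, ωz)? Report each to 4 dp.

(0.0300, -0.0300, -1.4000)

k = lx + ly = 0.12 + 0.18 = 0.3000
ω₁+ω₂+ω₃+ω₄ = 2.0000  →  vx = (0.06/4)·2.0000 = 0.0300
−ω₁+ω₂+ω₃−ω₄ = -2.0000  →  vy = (0.06/4)·-2.0000 = -0.0300
−ω₁+ω₂−ω₃+ω₄ = -28.0000  →  ωz = (0.06/1.2000)·-28.0000 = -1.4000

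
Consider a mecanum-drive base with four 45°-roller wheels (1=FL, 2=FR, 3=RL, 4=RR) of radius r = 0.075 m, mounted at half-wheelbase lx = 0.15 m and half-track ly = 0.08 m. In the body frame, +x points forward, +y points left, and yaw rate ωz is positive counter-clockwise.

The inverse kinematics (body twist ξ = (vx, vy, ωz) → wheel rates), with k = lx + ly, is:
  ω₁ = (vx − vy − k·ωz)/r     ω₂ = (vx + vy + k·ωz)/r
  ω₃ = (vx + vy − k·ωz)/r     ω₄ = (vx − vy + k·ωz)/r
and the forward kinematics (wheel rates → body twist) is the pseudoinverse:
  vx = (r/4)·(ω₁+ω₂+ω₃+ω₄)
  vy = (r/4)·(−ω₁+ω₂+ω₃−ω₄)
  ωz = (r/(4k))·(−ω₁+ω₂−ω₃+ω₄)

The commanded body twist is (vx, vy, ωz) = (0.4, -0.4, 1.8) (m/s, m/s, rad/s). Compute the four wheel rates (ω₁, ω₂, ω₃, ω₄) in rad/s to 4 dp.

k = lx + ly = 0.15 + 0.08 = 0.2300;  k·ωz = 0.2300·1.8 = 0.4140
ω₁ (FL) = (vx − vy − k·ωz)/r = 0.3860/0.075 = 5.1467
ω₂ (FR) = (vx + vy + k·ωz)/r = 0.4140/0.075 = 5.5200
ω₃ (RL) = (vx + vy − k·ωz)/r = -0.4140/0.075 = -5.5200
ω₄ (RR) = (vx − vy + k·ωz)/r = 1.2140/0.075 = 16.1867

(5.1467, 5.5200, -5.5200, 16.1867)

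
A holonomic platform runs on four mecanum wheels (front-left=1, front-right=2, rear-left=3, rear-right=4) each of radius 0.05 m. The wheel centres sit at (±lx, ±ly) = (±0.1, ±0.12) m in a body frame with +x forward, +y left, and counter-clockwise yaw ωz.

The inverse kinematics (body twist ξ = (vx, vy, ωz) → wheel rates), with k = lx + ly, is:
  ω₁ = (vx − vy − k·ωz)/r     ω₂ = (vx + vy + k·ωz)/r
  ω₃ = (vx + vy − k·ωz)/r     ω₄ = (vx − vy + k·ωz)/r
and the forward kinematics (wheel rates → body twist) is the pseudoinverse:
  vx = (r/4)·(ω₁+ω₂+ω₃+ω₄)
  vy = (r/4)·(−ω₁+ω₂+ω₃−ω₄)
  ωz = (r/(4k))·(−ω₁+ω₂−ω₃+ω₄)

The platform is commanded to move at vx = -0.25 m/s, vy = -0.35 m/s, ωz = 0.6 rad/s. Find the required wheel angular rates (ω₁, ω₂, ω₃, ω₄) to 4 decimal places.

(-0.6400, -9.3600, -14.6400, 4.6400)

k = lx + ly = 0.1 + 0.12 = 0.2200;  k·ωz = 0.2200·0.6 = 0.1320
ω₁ (FL) = (vx − vy − k·ωz)/r = -0.0320/0.05 = -0.6400
ω₂ (FR) = (vx + vy + k·ωz)/r = -0.4680/0.05 = -9.3600
ω₃ (RL) = (vx + vy − k·ωz)/r = -0.7320/0.05 = -14.6400
ω₄ (RR) = (vx − vy + k·ωz)/r = 0.2320/0.05 = 4.6400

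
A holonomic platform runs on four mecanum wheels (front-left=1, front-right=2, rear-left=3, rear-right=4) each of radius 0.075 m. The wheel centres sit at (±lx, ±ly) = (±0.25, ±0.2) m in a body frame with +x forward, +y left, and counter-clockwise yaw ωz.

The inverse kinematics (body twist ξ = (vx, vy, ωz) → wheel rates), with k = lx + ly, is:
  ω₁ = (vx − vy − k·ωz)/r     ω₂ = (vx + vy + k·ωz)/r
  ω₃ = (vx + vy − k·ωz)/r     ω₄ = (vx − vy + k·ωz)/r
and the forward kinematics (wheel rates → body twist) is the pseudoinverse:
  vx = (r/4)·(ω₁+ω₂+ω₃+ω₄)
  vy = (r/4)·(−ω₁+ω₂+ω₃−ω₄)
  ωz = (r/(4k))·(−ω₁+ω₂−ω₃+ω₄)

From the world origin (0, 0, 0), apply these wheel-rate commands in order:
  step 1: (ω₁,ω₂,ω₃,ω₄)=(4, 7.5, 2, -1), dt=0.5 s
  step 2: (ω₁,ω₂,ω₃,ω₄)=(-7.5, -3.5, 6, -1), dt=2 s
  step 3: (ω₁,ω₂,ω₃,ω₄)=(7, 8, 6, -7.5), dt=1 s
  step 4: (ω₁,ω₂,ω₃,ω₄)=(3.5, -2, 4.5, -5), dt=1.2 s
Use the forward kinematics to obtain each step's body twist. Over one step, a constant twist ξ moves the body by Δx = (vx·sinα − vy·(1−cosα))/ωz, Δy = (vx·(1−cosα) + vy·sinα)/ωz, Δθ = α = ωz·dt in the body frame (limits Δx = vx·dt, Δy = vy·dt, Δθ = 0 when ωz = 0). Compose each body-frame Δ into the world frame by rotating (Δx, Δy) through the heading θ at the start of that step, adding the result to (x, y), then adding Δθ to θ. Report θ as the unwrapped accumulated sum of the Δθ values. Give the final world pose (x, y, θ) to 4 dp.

(0.3784, 0.6290, -1.5104)

step 1: ξ=(vx,vy,ωz)=(0.2344, 0.1219, 0.0208), dt=0.5 → body Δ=(0.1169, 0.0615, 0.0104) → world pose (0.1169, 0.0615, 0.0104)
step 2: ξ=(vx,vy,ωz)=(-0.1125, 0.2062, -0.1250), dt=2.0 → body Δ=(-0.1714, 0.4362, -0.2500) → world pose (-0.0590, 0.4959, -0.2396)
step 3: ξ=(vx,vy,ωz)=(0.2531, 0.2719, -0.5208), dt=1.0 → body Δ=(0.3110, 0.1953, -0.5208) → world pose (0.2895, 0.6119, -0.7604)
step 4: ξ=(vx,vy,ωz)=(0.0187, 0.0750, -0.6250), dt=1.2 → body Δ=(0.0526, 0.0737, -0.7500) → world pose (0.3784, 0.6290, -1.5104)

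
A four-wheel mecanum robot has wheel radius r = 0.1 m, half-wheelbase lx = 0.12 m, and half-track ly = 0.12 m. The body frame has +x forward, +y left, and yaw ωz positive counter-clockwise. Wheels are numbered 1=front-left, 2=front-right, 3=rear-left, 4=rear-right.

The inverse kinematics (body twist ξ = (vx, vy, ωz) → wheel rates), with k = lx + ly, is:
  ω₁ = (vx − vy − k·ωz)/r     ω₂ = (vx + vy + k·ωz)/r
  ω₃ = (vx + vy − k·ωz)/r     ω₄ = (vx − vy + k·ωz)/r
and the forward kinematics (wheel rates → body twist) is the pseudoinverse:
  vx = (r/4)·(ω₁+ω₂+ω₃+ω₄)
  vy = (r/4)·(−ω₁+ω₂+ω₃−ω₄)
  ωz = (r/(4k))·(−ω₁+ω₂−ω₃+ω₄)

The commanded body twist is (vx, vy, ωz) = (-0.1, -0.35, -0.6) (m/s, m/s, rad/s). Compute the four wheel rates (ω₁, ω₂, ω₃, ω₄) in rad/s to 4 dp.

(3.9400, -5.9400, -3.0600, 1.0600)

k = lx + ly = 0.12 + 0.12 = 0.2400;  k·ωz = 0.2400·-0.6 = -0.1440
ω₁ (FL) = (vx − vy − k·ωz)/r = 0.3940/0.1 = 3.9400
ω₂ (FR) = (vx + vy + k·ωz)/r = -0.5940/0.1 = -5.9400
ω₃ (RL) = (vx + vy − k·ωz)/r = -0.3060/0.1 = -3.0600
ω₄ (RR) = (vx − vy + k·ωz)/r = 0.1060/0.1 = 1.0600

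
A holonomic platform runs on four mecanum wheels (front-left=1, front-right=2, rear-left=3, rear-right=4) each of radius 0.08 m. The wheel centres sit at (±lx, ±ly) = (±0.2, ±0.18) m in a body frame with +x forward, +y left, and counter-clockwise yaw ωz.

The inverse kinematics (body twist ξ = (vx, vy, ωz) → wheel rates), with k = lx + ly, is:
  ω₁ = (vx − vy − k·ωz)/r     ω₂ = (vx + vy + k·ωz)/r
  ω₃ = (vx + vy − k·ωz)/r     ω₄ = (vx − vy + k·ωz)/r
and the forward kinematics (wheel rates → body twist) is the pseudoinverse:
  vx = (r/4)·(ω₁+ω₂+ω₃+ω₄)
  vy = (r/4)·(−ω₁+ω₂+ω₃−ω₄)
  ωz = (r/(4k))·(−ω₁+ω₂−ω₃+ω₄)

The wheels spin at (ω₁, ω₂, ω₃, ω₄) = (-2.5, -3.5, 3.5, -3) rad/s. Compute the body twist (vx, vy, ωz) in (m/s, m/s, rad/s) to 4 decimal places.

k = lx + ly = 0.2 + 0.18 = 0.3800
ω₁+ω₂+ω₃+ω₄ = -5.5000  →  vx = (0.08/4)·-5.5000 = -0.1100
−ω₁+ω₂+ω₃−ω₄ = 5.5000  →  vy = (0.08/4)·5.5000 = 0.1100
−ω₁+ω₂−ω₃+ω₄ = -7.5000  →  ωz = (0.08/1.5200)·-7.5000 = -0.3947

(-0.1100, 0.1100, -0.3947)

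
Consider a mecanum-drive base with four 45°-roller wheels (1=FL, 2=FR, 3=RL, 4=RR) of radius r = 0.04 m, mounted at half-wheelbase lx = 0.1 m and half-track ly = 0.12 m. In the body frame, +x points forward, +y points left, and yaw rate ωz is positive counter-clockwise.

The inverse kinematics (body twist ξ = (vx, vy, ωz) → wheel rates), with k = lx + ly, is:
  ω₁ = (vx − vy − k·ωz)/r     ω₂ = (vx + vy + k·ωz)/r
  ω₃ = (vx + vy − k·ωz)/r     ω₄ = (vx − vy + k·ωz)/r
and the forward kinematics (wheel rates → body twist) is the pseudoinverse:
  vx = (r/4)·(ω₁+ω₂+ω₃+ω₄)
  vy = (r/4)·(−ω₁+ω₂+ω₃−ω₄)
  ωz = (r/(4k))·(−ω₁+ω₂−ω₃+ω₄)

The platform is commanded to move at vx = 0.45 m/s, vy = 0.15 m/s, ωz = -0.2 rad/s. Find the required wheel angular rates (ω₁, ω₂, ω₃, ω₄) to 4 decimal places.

(8.6000, 13.9000, 16.1000, 6.4000)

k = lx + ly = 0.1 + 0.12 = 0.2200;  k·ωz = 0.2200·-0.2 = -0.0440
ω₁ (FL) = (vx − vy − k·ωz)/r = 0.3440/0.04 = 8.6000
ω₂ (FR) = (vx + vy + k·ωz)/r = 0.5560/0.04 = 13.9000
ω₃ (RL) = (vx + vy − k·ωz)/r = 0.6440/0.04 = 16.1000
ω₄ (RR) = (vx − vy + k·ωz)/r = 0.2560/0.04 = 6.4000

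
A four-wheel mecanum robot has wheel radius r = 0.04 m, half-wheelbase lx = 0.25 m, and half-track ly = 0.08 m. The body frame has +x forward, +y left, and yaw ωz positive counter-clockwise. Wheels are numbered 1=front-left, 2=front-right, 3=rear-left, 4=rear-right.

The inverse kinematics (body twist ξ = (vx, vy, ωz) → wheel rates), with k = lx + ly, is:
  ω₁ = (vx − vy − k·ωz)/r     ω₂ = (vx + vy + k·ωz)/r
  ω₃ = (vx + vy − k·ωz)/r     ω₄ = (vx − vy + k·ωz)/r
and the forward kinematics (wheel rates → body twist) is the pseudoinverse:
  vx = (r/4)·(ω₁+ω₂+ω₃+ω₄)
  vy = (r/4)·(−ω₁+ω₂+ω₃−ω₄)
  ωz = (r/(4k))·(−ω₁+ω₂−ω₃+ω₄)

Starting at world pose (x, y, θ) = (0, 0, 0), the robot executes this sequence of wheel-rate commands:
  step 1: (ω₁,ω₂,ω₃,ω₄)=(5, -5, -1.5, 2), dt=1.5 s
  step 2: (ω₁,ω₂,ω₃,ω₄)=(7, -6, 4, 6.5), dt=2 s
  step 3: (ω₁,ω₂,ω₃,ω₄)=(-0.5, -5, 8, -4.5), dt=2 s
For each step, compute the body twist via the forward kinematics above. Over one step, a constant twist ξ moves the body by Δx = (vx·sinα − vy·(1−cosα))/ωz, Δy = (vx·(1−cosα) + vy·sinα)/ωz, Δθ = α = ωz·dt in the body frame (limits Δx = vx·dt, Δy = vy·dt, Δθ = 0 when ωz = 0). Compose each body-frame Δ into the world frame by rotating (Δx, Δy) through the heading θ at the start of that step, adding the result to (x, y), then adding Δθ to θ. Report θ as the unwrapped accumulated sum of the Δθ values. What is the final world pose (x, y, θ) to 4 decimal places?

step 1: ξ=(vx,vy,ωz)=(0.0050, -0.1350, -0.1970), dt=1.5 → body Δ=(-0.0223, -0.2007, -0.2955) → world pose (-0.0223, -0.2007, -0.2955)
step 2: ξ=(vx,vy,ωz)=(0.1150, -0.1550, -0.3182), dt=2.0 → body Δ=(0.1194, -0.3602, -0.6364) → world pose (-0.0129, -0.5801, -0.9318)
step 3: ξ=(vx,vy,ωz)=(-0.0200, 0.0800, -0.5152), dt=2.0 → body Δ=(0.0421, 0.1520, -1.0303) → world pose (0.1342, -0.5232, -1.9621)

(0.1342, -0.5232, -1.9621)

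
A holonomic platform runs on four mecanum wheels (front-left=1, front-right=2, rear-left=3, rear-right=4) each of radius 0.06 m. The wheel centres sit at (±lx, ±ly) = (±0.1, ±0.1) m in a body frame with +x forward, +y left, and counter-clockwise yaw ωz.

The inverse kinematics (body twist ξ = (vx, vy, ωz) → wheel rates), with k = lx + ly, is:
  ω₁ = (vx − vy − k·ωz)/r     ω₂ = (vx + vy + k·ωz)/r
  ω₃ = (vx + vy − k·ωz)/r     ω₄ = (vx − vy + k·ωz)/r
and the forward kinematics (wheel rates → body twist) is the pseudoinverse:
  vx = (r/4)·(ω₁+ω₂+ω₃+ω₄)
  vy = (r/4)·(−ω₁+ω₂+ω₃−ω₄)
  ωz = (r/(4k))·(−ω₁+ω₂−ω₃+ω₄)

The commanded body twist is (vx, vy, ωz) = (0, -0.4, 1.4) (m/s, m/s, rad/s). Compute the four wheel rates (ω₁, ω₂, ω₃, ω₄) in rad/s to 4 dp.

(2.0000, -2.0000, -11.3333, 11.3333)

k = lx + ly = 0.1 + 0.1 = 0.2000;  k·ωz = 0.2000·1.4 = 0.2800
ω₁ (FL) = (vx − vy − k·ωz)/r = 0.1200/0.06 = 2.0000
ω₂ (FR) = (vx + vy + k·ωz)/r = -0.1200/0.06 = -2.0000
ω₃ (RL) = (vx + vy − k·ωz)/r = -0.6800/0.06 = -11.3333
ω₄ (RR) = (vx − vy + k·ωz)/r = 0.6800/0.06 = 11.3333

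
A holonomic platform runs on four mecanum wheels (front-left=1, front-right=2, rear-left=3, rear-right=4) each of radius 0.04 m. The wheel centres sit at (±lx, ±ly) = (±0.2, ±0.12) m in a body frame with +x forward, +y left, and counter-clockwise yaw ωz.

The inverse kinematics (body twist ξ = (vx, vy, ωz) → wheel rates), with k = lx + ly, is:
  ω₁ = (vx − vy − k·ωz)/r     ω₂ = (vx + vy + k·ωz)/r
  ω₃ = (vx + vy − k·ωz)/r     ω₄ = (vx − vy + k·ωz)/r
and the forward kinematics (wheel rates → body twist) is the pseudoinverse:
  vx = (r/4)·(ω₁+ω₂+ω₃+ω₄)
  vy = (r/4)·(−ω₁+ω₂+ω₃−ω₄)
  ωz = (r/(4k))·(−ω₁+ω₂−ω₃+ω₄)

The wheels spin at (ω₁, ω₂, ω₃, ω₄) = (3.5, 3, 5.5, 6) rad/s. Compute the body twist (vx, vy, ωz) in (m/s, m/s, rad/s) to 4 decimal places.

(0.1800, -0.0100, 0.0000)

k = lx + ly = 0.2 + 0.12 = 0.3200
ω₁+ω₂+ω₃+ω₄ = 18.0000  →  vx = (0.04/4)·18.0000 = 0.1800
−ω₁+ω₂+ω₃−ω₄ = -1.0000  →  vy = (0.04/4)·-1.0000 = -0.0100
−ω₁+ω₂−ω₃+ω₄ = 0.0000  →  ωz = (0.04/1.2800)·0.0000 = 0.0000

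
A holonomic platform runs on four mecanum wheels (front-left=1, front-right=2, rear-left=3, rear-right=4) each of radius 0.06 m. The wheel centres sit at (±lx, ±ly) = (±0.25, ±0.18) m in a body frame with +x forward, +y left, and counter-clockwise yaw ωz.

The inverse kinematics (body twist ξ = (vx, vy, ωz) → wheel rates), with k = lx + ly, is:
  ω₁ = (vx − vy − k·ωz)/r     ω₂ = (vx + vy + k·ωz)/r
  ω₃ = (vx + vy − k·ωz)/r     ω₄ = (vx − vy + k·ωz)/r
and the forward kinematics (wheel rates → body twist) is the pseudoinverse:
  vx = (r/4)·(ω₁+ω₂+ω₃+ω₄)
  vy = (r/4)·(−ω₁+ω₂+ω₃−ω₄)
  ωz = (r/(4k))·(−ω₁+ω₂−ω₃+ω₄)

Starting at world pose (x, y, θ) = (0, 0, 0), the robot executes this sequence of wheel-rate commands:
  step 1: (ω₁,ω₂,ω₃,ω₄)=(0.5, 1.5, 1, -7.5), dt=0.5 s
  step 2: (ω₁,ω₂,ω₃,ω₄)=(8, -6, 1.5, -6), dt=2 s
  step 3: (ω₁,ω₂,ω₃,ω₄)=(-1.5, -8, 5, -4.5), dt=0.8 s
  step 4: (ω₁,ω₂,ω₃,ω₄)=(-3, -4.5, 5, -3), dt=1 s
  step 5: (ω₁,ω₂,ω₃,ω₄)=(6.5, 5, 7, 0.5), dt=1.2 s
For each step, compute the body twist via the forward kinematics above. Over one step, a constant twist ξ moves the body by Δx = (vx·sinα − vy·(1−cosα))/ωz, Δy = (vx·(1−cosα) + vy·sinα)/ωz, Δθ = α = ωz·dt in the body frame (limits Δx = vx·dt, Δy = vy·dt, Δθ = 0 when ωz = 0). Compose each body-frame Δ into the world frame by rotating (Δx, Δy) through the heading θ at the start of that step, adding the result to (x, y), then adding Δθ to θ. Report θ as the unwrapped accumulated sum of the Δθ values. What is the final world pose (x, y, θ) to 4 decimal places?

(-0.2572, -0.1483, -2.7436)

step 1: ξ=(vx,vy,ωz)=(-0.0675, 0.1425, -0.2616), dt=0.5 → body Δ=(-0.0290, 0.0733, -0.1308) → world pose (-0.0290, 0.0733, -0.1308)
step 2: ξ=(vx,vy,ωz)=(-0.0375, -0.0975, -0.7500), dt=2.0 → body Δ=(-0.1707, -0.0832, -1.5000) → world pose (-0.2091, 0.0130, -1.6308)
step 3: ξ=(vx,vy,ωz)=(-0.1350, 0.0450, -0.5581), dt=0.8 → body Δ=(-0.0965, 0.0585, -0.4465) → world pose (-0.1449, 0.1059, -2.0773)
step 4: ξ=(vx,vy,ωz)=(-0.0825, 0.0975, -0.3314), dt=1.0 → body Δ=(-0.0650, 0.1093, -0.3314) → world pose (-0.0178, 0.1097, -2.4087)
step 5: ξ=(vx,vy,ωz)=(0.2850, 0.0750, -0.2791), dt=1.2 → body Δ=(0.3506, 0.0316, -0.3349) → world pose (-0.2572, -0.1483, -2.7436)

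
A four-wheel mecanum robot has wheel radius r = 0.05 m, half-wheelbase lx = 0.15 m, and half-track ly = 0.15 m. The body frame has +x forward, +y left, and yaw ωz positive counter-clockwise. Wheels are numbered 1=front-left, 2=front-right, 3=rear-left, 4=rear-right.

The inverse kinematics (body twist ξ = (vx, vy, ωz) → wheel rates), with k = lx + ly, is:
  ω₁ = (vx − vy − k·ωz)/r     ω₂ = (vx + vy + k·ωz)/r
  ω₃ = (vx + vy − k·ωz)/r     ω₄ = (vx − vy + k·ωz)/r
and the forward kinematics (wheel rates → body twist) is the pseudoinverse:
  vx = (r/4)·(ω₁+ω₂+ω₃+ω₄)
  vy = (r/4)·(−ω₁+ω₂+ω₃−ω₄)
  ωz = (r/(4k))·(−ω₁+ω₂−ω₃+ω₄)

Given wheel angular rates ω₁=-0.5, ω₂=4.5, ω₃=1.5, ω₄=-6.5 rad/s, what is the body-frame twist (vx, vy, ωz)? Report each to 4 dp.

k = lx + ly = 0.15 + 0.15 = 0.3000
ω₁+ω₂+ω₃+ω₄ = -1.0000  →  vx = (0.05/4)·-1.0000 = -0.0125
−ω₁+ω₂+ω₃−ω₄ = 13.0000  →  vy = (0.05/4)·13.0000 = 0.1625
−ω₁+ω₂−ω₃+ω₄ = -3.0000  →  ωz = (0.05/1.2000)·-3.0000 = -0.1250

(-0.0125, 0.1625, -0.1250)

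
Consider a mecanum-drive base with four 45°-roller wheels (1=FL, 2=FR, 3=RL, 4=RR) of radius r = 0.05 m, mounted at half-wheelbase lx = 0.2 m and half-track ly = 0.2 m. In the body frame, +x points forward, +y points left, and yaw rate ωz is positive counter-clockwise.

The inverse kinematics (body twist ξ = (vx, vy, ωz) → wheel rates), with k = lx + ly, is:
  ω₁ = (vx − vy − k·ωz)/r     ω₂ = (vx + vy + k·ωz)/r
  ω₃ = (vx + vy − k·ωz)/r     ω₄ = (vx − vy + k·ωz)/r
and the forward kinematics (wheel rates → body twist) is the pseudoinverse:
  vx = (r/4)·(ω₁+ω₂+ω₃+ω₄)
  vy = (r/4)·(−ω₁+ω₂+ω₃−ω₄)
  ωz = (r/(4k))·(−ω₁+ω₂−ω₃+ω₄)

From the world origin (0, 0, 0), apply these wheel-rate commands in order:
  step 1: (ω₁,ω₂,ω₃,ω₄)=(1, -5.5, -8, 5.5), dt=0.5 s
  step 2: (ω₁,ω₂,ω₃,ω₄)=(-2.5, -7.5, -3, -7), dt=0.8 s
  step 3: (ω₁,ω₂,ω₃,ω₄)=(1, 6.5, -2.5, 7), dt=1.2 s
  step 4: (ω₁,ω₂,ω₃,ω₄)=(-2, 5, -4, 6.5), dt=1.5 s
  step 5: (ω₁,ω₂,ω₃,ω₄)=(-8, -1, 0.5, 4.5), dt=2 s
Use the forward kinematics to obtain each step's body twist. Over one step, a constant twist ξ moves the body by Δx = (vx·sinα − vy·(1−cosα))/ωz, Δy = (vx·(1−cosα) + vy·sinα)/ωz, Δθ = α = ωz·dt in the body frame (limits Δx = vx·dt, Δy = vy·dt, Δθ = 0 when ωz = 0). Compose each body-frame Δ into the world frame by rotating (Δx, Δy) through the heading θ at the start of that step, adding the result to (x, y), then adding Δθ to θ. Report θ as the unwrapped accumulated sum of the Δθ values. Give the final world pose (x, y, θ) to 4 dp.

step 1: ξ=(vx,vy,ωz)=(-0.0875, -0.2500, 0.2188), dt=0.5 → body Δ=(-0.0368, -0.1271, 0.1094) → world pose (-0.0368, -0.1271, 0.1094)
step 2: ξ=(vx,vy,ωz)=(-0.2500, -0.0125, -0.2812), dt=0.8 → body Δ=(-0.1994, 0.0125, -0.2250) → world pose (-0.2364, -0.1365, -0.1156)
step 3: ξ=(vx,vy,ωz)=(0.1500, -0.0500, 0.4688), dt=1.2 → body Δ=(0.1871, -0.0076, 0.5625) → world pose (-0.0515, -0.1656, 0.4469)
step 4: ξ=(vx,vy,ωz)=(0.0688, -0.0438, 0.5469), dt=1.5 → body Δ=(0.1174, -0.0185, 0.8203) → world pose (0.0624, -0.1316, 1.2672)
step 5: ξ=(vx,vy,ωz)=(-0.0500, 0.0375, 0.3438), dt=2.0 → body Δ=(-0.1171, 0.0362, 0.6875) → world pose (-0.0071, -0.2325, 1.9547)

(-0.0071, -0.2325, 1.9547)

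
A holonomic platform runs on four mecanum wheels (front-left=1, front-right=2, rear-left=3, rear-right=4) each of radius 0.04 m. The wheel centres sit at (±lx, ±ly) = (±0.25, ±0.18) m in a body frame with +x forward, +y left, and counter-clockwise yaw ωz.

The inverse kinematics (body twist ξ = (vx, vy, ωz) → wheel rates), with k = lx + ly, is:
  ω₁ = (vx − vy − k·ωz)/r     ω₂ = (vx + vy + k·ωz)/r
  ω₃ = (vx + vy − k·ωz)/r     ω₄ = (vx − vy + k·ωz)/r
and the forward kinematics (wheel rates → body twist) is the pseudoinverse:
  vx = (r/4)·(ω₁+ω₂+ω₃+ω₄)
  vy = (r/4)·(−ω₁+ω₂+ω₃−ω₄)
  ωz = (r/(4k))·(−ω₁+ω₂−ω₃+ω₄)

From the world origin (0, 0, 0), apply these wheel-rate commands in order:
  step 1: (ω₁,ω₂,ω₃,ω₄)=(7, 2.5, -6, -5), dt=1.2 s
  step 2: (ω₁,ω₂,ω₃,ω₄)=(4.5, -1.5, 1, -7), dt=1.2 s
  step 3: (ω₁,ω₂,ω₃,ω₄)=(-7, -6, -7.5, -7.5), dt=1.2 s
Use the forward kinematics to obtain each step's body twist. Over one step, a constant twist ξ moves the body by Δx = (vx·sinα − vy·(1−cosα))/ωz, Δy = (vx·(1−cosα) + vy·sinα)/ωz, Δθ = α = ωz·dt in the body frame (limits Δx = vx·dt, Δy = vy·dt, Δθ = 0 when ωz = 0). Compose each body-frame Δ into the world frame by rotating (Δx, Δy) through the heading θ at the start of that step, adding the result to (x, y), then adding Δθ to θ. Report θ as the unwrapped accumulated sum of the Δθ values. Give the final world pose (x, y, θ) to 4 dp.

step 1: ξ=(vx,vy,ωz)=(-0.0150, -0.0550, -0.0814), dt=1.2 → body Δ=(-0.0212, -0.0650, -0.0977) → world pose (-0.0212, -0.0650, -0.0977)
step 2: ξ=(vx,vy,ωz)=(-0.0300, 0.0200, -0.3256), dt=1.2 → body Δ=(-0.0305, 0.0303, -0.3907) → world pose (-0.0486, -0.0319, -0.4884)
step 3: ξ=(vx,vy,ωz)=(-0.2800, 0.0100, 0.0233), dt=1.2 → body Δ=(-0.3361, 0.0073, 0.0279) → world pose (-0.3420, 0.1323, -0.4605)

(-0.3420, 0.1323, -0.4605)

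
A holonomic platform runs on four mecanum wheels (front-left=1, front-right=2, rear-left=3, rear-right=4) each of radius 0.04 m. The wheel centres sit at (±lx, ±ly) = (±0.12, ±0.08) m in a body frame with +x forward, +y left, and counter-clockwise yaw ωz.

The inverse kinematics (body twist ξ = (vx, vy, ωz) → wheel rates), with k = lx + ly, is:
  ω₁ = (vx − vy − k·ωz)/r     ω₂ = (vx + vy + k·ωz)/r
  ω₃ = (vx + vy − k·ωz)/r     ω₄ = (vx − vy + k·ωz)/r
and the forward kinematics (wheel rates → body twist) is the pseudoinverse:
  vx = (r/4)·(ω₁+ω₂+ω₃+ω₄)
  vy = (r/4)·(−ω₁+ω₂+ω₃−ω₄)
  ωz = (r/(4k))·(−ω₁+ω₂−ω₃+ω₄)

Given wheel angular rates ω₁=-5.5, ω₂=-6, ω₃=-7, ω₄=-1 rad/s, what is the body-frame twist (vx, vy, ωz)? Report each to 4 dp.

(-0.1950, -0.0650, 0.2750)

k = lx + ly = 0.12 + 0.08 = 0.2000
ω₁+ω₂+ω₃+ω₄ = -19.5000  →  vx = (0.04/4)·-19.5000 = -0.1950
−ω₁+ω₂+ω₃−ω₄ = -6.5000  →  vy = (0.04/4)·-6.5000 = -0.0650
−ω₁+ω₂−ω₃+ω₄ = 5.5000  →  ωz = (0.04/0.8000)·5.5000 = 0.2750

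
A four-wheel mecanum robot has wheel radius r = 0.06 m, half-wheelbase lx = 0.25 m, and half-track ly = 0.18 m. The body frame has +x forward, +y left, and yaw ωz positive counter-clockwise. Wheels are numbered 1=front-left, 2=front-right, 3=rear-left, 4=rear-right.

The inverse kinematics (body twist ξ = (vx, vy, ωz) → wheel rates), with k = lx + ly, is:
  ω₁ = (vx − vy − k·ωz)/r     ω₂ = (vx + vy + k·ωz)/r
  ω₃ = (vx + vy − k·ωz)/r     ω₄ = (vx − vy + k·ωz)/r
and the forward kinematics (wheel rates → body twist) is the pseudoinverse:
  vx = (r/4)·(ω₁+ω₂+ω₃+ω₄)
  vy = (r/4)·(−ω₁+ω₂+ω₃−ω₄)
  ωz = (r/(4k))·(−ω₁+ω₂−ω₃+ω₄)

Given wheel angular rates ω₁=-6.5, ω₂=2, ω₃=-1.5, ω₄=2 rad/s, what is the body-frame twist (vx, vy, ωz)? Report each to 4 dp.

k = lx + ly = 0.25 + 0.18 = 0.4300
ω₁+ω₂+ω₃+ω₄ = -4.0000  →  vx = (0.06/4)·-4.0000 = -0.0600
−ω₁+ω₂+ω₃−ω₄ = 5.0000  →  vy = (0.06/4)·5.0000 = 0.0750
−ω₁+ω₂−ω₃+ω₄ = 12.0000  →  ωz = (0.06/1.7200)·12.0000 = 0.4186

(-0.0600, 0.0750, 0.4186)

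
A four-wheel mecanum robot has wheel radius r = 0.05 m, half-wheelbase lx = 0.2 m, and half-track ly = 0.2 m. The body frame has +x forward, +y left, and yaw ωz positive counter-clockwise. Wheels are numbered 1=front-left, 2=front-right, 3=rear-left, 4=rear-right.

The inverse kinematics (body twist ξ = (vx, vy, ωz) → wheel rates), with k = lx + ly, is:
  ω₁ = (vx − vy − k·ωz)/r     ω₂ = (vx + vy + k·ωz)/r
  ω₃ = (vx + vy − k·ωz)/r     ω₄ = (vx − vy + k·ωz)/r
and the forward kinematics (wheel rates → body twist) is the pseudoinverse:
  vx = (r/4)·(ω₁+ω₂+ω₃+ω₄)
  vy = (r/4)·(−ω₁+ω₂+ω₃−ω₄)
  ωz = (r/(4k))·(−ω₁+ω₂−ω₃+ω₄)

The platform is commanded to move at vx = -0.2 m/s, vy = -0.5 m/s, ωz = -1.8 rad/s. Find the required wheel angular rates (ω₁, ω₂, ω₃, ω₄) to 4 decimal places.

(20.4000, -28.4000, 0.4000, -8.4000)

k = lx + ly = 0.2 + 0.2 = 0.4000;  k·ωz = 0.4000·-1.8 = -0.7200
ω₁ (FL) = (vx − vy − k·ωz)/r = 1.0200/0.05 = 20.4000
ω₂ (FR) = (vx + vy + k·ωz)/r = -1.4200/0.05 = -28.4000
ω₃ (RL) = (vx + vy − k·ωz)/r = 0.0200/0.05 = 0.4000
ω₄ (RR) = (vx − vy + k·ωz)/r = -0.4200/0.05 = -8.4000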